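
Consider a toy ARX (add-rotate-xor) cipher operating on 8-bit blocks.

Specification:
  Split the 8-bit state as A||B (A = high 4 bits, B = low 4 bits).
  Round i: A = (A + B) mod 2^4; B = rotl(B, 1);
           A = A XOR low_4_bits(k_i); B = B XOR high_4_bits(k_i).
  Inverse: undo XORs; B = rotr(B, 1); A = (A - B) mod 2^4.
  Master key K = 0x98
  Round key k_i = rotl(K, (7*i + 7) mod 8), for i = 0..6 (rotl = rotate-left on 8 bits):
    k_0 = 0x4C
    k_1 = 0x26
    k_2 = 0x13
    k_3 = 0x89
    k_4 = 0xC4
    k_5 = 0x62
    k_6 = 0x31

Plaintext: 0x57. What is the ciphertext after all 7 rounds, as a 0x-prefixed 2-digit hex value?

s_0 = plaintext = 0x57
s_1 = Round(s_0, k_0) = 0x0A
s_2 = Round(s_1, k_1) = 0xC7
s_3 = Round(s_2, k_2) = 0x0F
s_4 = Round(s_3, k_3) = 0x67
s_5 = Round(s_4, k_4) = 0x92
s_6 = Round(s_5, k_5) = 0x92
s_7 = Round(s_6, k_6) = 0xA7

0xA7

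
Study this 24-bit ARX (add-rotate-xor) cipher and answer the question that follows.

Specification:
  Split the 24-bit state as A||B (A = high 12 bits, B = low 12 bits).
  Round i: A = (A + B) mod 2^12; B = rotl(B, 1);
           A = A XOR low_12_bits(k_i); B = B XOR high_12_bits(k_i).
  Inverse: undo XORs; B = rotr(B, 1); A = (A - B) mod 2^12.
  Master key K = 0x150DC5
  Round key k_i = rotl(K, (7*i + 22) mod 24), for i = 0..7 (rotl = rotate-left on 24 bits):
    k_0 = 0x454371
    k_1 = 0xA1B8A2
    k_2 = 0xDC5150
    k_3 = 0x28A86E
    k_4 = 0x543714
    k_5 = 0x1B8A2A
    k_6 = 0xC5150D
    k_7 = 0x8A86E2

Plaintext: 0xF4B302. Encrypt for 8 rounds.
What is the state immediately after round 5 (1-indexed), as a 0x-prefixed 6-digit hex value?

0x3E729F

s_0 = plaintext = 0xF4B302
s_1 = Round(s_0, k_0) = 0x13C250
s_2 = Round(s_1, k_1) = 0xB2EEBB
s_3 = Round(s_2, k_2) = 0x8B90B2
s_4 = Round(s_3, k_3) = 0x1053EE
s_5 = Round(s_4, k_4) = 0x3E729F
s_6 = Round(s_5, k_5) = 0xCAC486
s_7 = Round(s_6, k_6) = 0x43F55D
s_8 = Round(s_7, k_7) = 0xF7E212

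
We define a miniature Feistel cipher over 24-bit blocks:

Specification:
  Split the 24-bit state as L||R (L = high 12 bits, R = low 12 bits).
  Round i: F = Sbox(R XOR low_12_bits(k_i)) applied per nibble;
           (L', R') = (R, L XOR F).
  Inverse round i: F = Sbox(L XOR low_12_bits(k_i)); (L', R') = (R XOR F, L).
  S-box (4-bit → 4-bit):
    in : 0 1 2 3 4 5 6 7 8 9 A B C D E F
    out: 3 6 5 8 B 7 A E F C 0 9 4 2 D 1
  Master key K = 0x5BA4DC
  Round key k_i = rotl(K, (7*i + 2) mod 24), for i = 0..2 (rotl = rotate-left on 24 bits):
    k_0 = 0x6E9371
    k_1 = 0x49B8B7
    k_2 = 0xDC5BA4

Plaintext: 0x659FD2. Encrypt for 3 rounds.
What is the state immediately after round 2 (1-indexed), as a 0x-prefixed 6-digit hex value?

s_0 = plaintext = 0x659FD2
s_1 = Round(s_0, k_0) = 0xFD2251
s_2 = Round(s_1, k_1) = 0x251F08
s_3 = Round(s_2, k_2) = 0xF08955

0x251F08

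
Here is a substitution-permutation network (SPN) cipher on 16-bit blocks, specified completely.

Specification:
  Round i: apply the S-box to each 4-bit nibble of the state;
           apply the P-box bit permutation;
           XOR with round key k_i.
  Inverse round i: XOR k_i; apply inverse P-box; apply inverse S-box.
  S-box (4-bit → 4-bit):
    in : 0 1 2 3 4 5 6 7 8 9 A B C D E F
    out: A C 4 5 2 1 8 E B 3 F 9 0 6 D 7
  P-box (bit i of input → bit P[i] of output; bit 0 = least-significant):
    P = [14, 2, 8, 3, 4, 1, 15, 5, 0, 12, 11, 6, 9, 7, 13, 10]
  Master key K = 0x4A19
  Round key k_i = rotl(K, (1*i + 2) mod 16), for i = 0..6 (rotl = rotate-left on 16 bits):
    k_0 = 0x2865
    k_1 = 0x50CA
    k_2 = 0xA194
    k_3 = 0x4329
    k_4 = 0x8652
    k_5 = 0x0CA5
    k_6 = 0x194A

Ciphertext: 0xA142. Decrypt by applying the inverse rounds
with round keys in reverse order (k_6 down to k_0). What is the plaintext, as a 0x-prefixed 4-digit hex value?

s_0 = ciphertext = 0xA142
s_1 = InvRound(s_0, k_6) = 0x2D26
s_2 = InvRound(s_1, k_5) = 0xD542
s_3 = InvRound(s_2, k_4) = 0x5453
s_4 = InvRound(s_3, k_3) = 0xB081
s_5 = InvRound(s_4, k_2) = 0xC95D
s_6 = InvRound(s_5, k_1) = 0x4FFD
s_7 = InvRound(s_6, k_0) = 0xAC5E

0xAC5E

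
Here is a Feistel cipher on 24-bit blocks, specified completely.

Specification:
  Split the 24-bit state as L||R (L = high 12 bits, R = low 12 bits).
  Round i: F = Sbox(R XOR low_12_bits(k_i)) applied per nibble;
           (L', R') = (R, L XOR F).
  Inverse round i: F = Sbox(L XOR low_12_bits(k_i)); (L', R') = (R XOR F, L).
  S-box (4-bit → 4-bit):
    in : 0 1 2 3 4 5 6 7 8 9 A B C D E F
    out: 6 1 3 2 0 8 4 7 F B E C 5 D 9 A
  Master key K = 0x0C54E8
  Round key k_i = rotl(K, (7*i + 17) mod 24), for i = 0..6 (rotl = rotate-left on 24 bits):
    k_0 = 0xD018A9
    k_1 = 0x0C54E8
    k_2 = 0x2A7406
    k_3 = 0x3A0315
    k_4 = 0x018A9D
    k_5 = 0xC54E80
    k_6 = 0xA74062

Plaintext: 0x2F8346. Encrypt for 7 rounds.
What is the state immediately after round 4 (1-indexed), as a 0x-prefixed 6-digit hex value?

0x5AB971

s_0 = plaintext = 0x2F8346
s_1 = Round(s_0, k_0) = 0x346E62
s_2 = Round(s_1, k_1) = 0xE62DB8
s_3 = Round(s_2, k_2) = 0xDB85AB
s_4 = Round(s_3, k_3) = 0x5AB971
s_5 = Round(s_4, k_4) = 0x97173E
s_6 = Round(s_5, k_5) = 0x73E2B8
s_7 = Round(s_6, k_6) = 0x2B84E0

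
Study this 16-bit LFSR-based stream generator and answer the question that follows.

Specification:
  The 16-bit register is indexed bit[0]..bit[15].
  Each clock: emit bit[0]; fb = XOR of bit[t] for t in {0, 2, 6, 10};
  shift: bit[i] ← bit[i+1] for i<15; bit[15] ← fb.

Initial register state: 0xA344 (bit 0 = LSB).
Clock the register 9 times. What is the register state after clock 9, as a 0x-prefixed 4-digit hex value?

0x9851

reg_0 = 0xA344
clock 1: out=0, reg = 0x51A2
clock 2: out=0, reg = 0x28D1
clock 3: out=1, reg = 0x1468
clock 4: out=0, reg = 0x0A34
clock 5: out=0, reg = 0x851A
clock 6: out=0, reg = 0xC28D
clock 7: out=1, reg = 0x6146
clock 8: out=0, reg = 0x30A3
clock 9: out=1, reg = 0x9851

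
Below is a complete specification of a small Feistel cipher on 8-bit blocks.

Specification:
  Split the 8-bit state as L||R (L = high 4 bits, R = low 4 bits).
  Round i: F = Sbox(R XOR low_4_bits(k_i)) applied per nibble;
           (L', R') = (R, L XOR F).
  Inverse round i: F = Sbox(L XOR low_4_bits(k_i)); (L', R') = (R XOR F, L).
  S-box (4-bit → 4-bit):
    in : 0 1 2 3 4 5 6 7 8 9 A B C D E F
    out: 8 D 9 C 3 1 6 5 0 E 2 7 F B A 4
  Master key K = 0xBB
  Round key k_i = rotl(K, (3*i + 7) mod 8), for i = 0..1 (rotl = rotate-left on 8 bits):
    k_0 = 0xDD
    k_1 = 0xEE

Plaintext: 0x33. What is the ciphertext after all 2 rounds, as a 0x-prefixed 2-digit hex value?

0x96

s_0 = plaintext = 0x33
s_1 = Round(s_0, k_0) = 0x39
s_2 = Round(s_1, k_1) = 0x96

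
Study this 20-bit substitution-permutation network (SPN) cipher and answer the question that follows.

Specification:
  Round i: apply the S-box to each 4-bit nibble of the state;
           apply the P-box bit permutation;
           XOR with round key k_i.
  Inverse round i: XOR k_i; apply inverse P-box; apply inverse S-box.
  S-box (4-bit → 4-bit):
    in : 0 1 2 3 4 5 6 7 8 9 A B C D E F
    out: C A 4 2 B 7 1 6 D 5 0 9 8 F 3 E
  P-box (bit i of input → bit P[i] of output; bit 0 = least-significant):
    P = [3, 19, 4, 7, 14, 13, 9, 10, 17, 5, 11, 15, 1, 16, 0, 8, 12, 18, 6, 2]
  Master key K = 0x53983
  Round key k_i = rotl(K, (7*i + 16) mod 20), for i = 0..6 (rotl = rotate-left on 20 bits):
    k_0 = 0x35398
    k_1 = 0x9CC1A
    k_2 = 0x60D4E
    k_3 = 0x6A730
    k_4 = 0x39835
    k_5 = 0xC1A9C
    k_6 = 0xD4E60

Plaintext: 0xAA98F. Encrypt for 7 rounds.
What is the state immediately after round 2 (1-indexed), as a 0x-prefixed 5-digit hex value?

0xA53E2

s_0 = plaintext = 0xAA98F
s_1 = Round(s_0, k_0) = 0x91D08
s_2 = Round(s_1, k_1) = 0xA53E2
s_3 = Round(s_2, k_2) = 0x76D7D
s_4 = Round(s_3, k_3) = 0x80DCA
s_5 = Round(s_4, k_4) = 0x10550
s_6 = Round(s_5, k_5) = 0xA7129
s_7 = Round(s_6, k_6) = 0xCCC59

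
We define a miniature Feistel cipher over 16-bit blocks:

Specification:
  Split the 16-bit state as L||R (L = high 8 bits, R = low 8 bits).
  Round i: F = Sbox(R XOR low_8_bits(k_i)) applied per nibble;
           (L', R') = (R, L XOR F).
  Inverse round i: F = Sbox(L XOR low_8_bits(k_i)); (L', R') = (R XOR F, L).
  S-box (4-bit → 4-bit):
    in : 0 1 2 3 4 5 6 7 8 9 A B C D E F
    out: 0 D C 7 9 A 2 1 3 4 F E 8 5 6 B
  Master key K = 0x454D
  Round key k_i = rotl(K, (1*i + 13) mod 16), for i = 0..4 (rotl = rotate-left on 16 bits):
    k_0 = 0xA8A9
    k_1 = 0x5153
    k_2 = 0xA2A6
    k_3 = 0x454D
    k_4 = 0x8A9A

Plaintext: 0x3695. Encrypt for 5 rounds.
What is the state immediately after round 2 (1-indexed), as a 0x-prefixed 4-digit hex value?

0x4E40

s_0 = plaintext = 0x3695
s_1 = Round(s_0, k_0) = 0x954E
s_2 = Round(s_1, k_1) = 0x4E40
s_3 = Round(s_2, k_2) = 0x402C
s_4 = Round(s_3, k_3) = 0x2C6D
s_5 = Round(s_4, k_4) = 0x6D9D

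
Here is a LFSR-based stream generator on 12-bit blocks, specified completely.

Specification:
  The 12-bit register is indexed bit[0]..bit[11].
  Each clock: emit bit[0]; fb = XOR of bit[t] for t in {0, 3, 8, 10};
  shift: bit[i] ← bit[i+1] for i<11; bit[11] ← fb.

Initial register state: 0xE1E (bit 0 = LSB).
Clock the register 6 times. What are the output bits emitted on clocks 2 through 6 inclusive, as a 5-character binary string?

reg_0 = 0xE1E
clock 1: out=0, reg = 0x70F
clock 2: out=1, reg = 0x387
clock 3: out=1, reg = 0x1C3
clock 4: out=1, reg = 0x0E1
clock 5: out=1, reg = 0x870
clock 6: out=0, reg = 0x438

11110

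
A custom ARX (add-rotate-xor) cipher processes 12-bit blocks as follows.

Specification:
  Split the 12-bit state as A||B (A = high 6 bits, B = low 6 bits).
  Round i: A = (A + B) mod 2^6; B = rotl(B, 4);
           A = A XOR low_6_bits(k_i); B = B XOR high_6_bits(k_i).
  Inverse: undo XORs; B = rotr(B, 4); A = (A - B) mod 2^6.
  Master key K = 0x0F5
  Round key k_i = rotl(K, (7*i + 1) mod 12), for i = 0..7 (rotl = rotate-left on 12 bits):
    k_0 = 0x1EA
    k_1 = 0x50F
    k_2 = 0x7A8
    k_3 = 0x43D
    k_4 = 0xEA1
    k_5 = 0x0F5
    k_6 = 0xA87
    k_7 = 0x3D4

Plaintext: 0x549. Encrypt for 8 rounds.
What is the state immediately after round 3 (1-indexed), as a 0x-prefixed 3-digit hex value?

s_0 = plaintext = 0x549
s_1 = Round(s_0, k_0) = 0xD15
s_2 = Round(s_1, k_1) = 0x181
s_3 = Round(s_2, k_2) = 0xBCE
s_4 = Round(s_3, k_3) = 0x033
s_5 = Round(s_4, k_4) = 0x486
s_6 = Round(s_5, k_5) = 0xB62
s_7 = Round(s_6, k_6) = 0x202
s_8 = Round(s_7, k_7) = 0x7AF

0xBCE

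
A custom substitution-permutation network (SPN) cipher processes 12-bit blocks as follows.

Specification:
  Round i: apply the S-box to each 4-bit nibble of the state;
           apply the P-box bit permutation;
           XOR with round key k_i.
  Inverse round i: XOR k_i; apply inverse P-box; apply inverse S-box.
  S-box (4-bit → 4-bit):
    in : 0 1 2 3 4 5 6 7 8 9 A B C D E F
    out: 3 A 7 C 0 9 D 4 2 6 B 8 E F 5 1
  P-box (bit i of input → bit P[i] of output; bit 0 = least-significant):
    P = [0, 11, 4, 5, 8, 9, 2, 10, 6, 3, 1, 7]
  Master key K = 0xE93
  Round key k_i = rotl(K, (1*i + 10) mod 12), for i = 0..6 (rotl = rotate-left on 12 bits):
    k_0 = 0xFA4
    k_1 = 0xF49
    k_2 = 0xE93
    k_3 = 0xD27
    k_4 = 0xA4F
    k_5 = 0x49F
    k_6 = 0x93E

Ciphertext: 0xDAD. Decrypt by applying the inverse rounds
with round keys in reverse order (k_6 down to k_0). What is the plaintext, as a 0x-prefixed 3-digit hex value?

s_0 = ciphertext = 0xDAD
s_1 = InvRound(s_0, k_6) = 0x3BE
s_2 = InvRound(s_1, k_5) = 0x4A5
s_3 = InvRound(s_2, k_4) = 0xD11
s_4 = InvRound(s_3, k_3) = 0x773
s_5 = InvRound(s_4, k_2) = 0x5F1
s_6 = InvRound(s_5, k_1) = 0x18C
s_7 = InvRound(s_6, k_0) = 0x811

0x811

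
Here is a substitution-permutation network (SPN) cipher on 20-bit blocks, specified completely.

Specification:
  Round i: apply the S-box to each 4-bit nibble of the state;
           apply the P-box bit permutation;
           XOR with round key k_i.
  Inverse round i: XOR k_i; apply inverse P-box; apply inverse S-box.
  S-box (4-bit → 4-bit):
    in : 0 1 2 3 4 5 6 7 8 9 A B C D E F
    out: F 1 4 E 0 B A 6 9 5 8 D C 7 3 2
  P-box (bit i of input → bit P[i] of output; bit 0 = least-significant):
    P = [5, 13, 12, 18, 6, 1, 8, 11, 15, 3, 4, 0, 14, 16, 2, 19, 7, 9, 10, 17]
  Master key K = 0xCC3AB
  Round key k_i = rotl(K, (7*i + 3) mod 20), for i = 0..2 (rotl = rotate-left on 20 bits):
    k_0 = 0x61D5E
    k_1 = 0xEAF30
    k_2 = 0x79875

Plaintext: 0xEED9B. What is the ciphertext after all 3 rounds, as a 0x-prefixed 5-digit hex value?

s_0 = plaintext = 0xEED9B
s_1 = Round(s_0, k_0) = 0x3CEA6
s_2 = Round(s_1, k_1) = 0x0013C
s_3 = Round(s_2, k_2) = 0x847F3

0x847F3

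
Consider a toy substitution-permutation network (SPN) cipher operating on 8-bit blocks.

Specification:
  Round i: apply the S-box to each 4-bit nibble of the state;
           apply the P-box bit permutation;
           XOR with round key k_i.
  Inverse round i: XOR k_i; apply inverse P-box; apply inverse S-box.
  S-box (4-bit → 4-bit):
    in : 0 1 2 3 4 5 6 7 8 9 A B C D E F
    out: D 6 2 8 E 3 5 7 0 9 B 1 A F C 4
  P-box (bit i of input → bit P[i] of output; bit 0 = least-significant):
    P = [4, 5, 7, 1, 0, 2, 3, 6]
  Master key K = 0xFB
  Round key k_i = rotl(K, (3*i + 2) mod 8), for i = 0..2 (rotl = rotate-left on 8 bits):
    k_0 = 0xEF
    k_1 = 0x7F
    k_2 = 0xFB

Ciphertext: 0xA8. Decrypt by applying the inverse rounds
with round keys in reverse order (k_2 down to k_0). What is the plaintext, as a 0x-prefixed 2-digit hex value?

0x6C

s_0 = ciphertext = 0xA8
s_1 = InvRound(s_0, k_2) = 0x99
s_2 = InvRound(s_1, k_1) = 0xC4
s_3 = InvRound(s_2, k_0) = 0x6C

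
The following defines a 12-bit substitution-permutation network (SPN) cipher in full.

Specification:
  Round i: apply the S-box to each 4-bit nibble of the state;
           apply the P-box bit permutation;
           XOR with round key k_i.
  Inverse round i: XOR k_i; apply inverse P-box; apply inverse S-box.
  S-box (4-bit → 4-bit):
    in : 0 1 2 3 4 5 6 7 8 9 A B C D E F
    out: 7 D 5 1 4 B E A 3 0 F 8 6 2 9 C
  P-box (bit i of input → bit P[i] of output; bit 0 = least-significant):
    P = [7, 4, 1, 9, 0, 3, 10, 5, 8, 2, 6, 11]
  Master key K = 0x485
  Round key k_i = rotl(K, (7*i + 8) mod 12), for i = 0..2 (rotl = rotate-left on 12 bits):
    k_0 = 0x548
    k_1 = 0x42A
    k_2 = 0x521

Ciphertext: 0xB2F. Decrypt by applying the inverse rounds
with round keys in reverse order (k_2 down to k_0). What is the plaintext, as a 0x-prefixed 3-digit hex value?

0x8F2

s_0 = ciphertext = 0xB2F
s_1 = InvRound(s_0, k_2) = 0x7CF
s_2 = InvRound(s_1, k_1) = 0x0EE
s_3 = InvRound(s_2, k_0) = 0x8F2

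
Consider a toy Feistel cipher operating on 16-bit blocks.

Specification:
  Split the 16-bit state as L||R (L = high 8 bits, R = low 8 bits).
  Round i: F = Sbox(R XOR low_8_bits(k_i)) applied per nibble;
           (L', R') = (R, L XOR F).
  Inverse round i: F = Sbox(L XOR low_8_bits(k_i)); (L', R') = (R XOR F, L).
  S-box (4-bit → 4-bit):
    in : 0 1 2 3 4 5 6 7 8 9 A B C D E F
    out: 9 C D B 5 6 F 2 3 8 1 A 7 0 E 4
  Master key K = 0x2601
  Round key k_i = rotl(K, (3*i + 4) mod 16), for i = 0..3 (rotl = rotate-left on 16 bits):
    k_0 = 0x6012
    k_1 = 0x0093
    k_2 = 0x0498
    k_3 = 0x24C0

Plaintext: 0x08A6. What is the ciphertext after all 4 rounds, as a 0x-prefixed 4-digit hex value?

0x947D

s_0 = plaintext = 0x08A6
s_1 = Round(s_0, k_0) = 0xA6AD
s_2 = Round(s_1, k_1) = 0xAD18
s_3 = Round(s_2, k_2) = 0x1894
s_4 = Round(s_3, k_3) = 0x947D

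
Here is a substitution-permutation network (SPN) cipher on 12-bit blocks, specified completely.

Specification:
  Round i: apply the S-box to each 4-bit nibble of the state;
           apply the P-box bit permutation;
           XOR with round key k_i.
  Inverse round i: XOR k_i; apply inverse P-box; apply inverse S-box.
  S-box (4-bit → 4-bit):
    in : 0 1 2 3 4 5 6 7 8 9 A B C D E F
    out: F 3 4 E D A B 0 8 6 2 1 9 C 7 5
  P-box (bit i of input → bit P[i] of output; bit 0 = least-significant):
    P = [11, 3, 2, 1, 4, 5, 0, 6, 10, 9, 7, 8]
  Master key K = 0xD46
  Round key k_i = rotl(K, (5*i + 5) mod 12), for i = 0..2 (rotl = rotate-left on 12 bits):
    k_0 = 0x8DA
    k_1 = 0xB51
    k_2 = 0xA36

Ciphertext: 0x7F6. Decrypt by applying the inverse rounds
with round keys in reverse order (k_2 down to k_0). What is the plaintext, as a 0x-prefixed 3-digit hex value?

0x7BE

s_0 = ciphertext = 0x7F6
s_1 = InvRound(s_0, k_2) = 0x48B
s_2 = InvRound(s_1, k_1) = 0x0C6
s_3 = InvRound(s_2, k_0) = 0x7BE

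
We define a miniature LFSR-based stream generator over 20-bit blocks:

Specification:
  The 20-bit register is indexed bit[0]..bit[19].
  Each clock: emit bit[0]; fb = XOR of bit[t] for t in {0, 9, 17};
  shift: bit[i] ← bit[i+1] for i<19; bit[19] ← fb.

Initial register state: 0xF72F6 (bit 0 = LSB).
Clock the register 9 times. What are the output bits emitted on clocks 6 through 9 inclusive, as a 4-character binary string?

reg_0 = 0xF72F6
clock 1: out=0, reg = 0x7B97B
clock 2: out=1, reg = 0x3DCBD
clock 3: out=1, reg = 0x1EE5E
clock 4: out=0, reg = 0x8F72F
clock 5: out=1, reg = 0x47B97
clock 6: out=1, reg = 0x23DCB
clock 7: out=1, reg = 0x11EE5
clock 8: out=1, reg = 0x08F72
clock 9: out=0, reg = 0x847B9

1110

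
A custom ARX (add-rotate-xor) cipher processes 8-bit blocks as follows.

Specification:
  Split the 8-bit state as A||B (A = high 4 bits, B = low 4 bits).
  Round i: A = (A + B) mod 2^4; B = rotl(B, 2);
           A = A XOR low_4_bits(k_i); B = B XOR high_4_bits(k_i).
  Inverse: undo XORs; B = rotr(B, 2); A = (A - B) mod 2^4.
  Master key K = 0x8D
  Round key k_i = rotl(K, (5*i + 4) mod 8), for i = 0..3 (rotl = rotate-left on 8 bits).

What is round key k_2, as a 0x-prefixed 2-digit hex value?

0x63

K = 0x8D
k_0 = rotl(K, (5*0+4) mod 8) = rotl(K, 4) = 0xD8
k_1 = rotl(K, (5*1+4) mod 8) = rotl(K, 1) = 0x1B
k_2 = rotl(K, (5*2+4) mod 8) = rotl(K, 6) = 0x63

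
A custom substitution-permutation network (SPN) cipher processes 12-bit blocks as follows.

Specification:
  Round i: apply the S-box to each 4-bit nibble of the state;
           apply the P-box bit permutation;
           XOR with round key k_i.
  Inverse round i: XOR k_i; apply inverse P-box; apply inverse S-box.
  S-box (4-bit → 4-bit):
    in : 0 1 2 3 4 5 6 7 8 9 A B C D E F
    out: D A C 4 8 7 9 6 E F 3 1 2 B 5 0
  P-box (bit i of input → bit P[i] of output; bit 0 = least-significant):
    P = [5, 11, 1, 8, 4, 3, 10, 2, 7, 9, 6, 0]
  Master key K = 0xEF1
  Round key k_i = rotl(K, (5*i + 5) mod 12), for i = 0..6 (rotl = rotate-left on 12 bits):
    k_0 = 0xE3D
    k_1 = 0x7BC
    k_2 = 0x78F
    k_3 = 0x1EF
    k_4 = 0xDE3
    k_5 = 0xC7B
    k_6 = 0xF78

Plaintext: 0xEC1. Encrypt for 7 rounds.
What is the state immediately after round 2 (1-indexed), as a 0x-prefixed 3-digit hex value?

0xDDE

s_0 = plaintext = 0xEC1
s_1 = Round(s_0, k_0) = 0x7F5
s_2 = Round(s_1, k_1) = 0xDDE
s_3 = Round(s_2, k_2) = 0x530
s_4 = Round(s_3, k_3) = 0x60D
s_5 = Round(s_4, k_4) = 0x056
s_6 = Round(s_5, k_5) = 0x982
s_7 = Round(s_6, k_6) = 0x8B7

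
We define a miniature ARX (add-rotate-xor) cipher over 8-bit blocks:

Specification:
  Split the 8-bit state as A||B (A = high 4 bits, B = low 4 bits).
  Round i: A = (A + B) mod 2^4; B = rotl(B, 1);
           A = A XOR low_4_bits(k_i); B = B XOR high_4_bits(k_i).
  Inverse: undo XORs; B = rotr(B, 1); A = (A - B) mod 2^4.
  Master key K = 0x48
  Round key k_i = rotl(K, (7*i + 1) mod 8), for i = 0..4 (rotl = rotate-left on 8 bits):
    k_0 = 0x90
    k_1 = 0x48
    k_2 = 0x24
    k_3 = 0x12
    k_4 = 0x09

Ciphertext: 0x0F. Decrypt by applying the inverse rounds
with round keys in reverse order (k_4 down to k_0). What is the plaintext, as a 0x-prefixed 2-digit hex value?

s_0 = ciphertext = 0x0F
s_1 = InvRound(s_0, k_4) = 0xAF
s_2 = InvRound(s_1, k_3) = 0x17
s_3 = InvRound(s_2, k_2) = 0xBA
s_4 = InvRound(s_3, k_1) = 0xC7
s_5 = InvRound(s_4, k_0) = 0x57

0x57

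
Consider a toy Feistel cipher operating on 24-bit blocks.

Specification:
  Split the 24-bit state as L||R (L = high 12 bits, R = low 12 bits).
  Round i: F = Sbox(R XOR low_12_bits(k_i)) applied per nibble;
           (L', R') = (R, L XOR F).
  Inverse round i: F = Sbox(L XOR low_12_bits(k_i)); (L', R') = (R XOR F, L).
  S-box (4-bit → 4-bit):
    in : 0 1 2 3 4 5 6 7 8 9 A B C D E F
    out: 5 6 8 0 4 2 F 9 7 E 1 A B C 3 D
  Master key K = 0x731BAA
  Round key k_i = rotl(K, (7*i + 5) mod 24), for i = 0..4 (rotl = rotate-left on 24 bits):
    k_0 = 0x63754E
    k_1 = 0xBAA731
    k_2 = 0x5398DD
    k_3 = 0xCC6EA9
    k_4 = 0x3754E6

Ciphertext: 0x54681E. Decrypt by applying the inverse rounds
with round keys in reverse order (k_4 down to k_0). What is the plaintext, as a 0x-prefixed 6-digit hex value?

s_0 = ciphertext = 0x54681E
s_1 = InvRound(s_0, k_4) = 0xE0B546
s_2 = InvRound(s_1, k_3) = 0x05EE0B
s_3 = InvRound(s_2, k_2) = 0x97B05E
s_4 = InvRound(s_3, k_1) = 0x31F97B
s_5 = InvRound(s_4, k_0) = 0x65D31F

0x65D31F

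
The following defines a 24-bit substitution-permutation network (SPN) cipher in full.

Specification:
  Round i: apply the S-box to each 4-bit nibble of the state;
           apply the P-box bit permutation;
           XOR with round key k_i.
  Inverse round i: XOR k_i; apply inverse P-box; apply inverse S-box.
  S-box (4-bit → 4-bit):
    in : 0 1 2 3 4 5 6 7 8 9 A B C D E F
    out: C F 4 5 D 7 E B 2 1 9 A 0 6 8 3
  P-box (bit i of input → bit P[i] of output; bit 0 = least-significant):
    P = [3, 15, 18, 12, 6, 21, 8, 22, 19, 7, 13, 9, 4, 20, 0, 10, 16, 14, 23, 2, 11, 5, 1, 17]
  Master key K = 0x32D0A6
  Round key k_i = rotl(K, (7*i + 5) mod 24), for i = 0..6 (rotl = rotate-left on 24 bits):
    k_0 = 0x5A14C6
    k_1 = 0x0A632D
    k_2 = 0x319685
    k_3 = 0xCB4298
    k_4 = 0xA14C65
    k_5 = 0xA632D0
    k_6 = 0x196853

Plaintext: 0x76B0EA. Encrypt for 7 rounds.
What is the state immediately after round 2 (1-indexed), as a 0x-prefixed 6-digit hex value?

0x523504

s_0 = plaintext = 0x76B0EA
s_1 = Round(s_0, k_0) = 0x886AEA
s_2 = Round(s_1, k_1) = 0x523504
s_3 = Round(s_2, k_2) = 0xFDAF3E
s_4 = Round(s_3, k_3) = 0x431F68
s_5 = Round(s_4, k_4) = 0x5AC1F6
s_6 = Round(s_5, k_5) = 0x8B8836
s_7 = Round(s_6, k_6) = 0x0DB9B7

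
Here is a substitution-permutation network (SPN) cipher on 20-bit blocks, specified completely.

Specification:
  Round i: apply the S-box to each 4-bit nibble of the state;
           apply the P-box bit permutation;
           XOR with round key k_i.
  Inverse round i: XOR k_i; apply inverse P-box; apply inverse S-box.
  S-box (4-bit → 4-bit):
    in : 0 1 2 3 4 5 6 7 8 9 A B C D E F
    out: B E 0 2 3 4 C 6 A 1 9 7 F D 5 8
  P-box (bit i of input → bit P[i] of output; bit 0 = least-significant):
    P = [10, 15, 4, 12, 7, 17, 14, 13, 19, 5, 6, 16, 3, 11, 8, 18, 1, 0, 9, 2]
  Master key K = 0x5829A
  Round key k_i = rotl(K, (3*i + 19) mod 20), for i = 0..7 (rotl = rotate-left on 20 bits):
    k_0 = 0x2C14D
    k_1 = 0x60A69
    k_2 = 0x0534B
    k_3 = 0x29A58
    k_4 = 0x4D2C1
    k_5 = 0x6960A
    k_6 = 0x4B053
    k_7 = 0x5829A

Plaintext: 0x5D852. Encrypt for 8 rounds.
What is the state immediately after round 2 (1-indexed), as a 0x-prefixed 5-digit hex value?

s_0 = plaintext = 0x5D852
s_1 = Round(s_0, k_0) = 0x78265
s_2 = Round(s_1, k_1) = 0x26078
s_3 = Round(s_2, k_2) = 0xF826B
s_4 = Round(s_3, k_3) = 0x6764C
s_5 = Round(s_4, k_4) = 0x74D15
s_6 = Round(s_5, k_5) = 0xDFC53
s_7 = Round(s_6, k_6) = 0x97235
s_8 = Round(s_7, k_7) = 0x78B88

0x26078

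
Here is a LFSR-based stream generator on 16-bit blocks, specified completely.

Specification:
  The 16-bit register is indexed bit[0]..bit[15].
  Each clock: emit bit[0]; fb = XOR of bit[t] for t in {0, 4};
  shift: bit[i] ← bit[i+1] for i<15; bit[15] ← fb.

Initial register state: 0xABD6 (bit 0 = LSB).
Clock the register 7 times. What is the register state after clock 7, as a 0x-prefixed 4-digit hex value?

reg_0 = 0xABD6
clock 1: out=0, reg = 0xD5EB
clock 2: out=1, reg = 0xEAF5
clock 3: out=1, reg = 0x757A
clock 4: out=0, reg = 0xBABD
clock 5: out=1, reg = 0x5D5E
clock 6: out=0, reg = 0xAEAF
clock 7: out=1, reg = 0xD757

0xD757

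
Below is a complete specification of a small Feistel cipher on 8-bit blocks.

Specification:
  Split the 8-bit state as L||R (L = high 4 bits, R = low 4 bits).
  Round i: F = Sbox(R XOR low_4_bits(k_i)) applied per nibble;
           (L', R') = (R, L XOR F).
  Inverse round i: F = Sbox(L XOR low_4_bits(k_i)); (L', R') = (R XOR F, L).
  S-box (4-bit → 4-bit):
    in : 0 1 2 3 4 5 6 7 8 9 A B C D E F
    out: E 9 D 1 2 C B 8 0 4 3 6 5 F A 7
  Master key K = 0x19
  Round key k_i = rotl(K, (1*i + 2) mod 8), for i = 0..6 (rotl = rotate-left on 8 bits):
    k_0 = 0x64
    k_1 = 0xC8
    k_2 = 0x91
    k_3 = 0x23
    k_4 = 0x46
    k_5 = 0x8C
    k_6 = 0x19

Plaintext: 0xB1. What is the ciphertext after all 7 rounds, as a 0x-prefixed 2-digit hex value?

s_0 = plaintext = 0xB1
s_1 = Round(s_0, k_0) = 0x17
s_2 = Round(s_1, k_1) = 0x76
s_3 = Round(s_2, k_2) = 0x6F
s_4 = Round(s_3, k_3) = 0xF3
s_5 = Round(s_4, k_4) = 0x33
s_6 = Round(s_5, k_5) = 0x34
s_7 = Round(s_6, k_6) = 0x4C

0x4C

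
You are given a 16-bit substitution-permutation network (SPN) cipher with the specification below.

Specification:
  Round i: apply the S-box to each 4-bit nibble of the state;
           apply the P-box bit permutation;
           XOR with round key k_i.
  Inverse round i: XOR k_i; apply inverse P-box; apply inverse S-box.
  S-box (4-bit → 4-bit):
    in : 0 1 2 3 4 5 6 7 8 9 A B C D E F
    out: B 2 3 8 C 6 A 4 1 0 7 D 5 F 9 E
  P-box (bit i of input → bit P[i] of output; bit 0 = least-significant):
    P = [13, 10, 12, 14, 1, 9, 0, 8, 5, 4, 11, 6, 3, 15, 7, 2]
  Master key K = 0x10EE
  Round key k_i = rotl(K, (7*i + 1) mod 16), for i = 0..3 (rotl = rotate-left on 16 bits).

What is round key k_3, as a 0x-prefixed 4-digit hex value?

K = 0x10EE
k_0 = rotl(K, (7*0+1) mod 16) = rotl(K, 1) = 0x21DC
k_1 = rotl(K, (7*1+1) mod 16) = rotl(K, 8) = 0xEE10
k_2 = rotl(K, (7*2+1) mod 16) = rotl(K, 15) = 0x0877
k_3 = rotl(K, (7*3+1) mod 16) = rotl(K, 6) = 0x3B84

0x3B84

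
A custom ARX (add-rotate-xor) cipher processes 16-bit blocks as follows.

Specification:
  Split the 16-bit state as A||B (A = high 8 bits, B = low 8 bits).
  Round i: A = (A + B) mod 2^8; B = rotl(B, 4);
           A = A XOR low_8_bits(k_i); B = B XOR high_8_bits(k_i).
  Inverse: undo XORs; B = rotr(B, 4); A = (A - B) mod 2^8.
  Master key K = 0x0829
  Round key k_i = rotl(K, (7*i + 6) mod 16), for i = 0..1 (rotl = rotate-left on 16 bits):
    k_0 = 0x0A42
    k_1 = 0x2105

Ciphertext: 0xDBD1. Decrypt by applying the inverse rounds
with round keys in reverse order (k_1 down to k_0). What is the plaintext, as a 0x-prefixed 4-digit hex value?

0x3D50

s_0 = ciphertext = 0xDBD1
s_1 = InvRound(s_0, k_1) = 0xCF0F
s_2 = InvRound(s_1, k_0) = 0x3D50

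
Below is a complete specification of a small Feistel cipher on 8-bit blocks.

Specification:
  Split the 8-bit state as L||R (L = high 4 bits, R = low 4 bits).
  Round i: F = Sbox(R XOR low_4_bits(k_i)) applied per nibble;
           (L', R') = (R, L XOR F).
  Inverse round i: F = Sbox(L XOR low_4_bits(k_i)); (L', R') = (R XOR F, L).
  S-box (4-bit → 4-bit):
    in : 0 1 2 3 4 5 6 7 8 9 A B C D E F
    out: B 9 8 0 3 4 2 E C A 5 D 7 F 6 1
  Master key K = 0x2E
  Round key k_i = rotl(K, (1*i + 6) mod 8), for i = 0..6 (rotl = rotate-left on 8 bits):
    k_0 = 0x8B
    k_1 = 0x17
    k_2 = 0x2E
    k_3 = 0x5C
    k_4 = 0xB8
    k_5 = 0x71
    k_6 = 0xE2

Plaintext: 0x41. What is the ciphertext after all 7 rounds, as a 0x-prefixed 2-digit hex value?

0xA2

s_0 = plaintext = 0x41
s_1 = Round(s_0, k_0) = 0x11
s_2 = Round(s_1, k_1) = 0x13
s_3 = Round(s_2, k_2) = 0x3E
s_4 = Round(s_3, k_3) = 0xEB
s_5 = Round(s_4, k_4) = 0xBE
s_6 = Round(s_5, k_5) = 0xEA
s_7 = Round(s_6, k_6) = 0xA2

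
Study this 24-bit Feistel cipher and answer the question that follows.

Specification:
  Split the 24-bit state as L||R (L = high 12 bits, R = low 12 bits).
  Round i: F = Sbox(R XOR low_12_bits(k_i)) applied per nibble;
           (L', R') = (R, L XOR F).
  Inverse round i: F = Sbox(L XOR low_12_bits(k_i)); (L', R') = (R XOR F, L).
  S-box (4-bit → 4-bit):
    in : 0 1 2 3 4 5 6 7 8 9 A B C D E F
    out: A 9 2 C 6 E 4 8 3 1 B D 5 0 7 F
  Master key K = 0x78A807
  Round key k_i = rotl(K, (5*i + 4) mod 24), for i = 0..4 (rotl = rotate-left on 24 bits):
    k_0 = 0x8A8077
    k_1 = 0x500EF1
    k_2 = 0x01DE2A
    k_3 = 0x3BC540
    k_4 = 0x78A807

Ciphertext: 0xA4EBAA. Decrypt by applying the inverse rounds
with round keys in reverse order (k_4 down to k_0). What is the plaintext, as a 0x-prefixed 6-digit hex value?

0x38B87E

s_0 = ciphertext = 0xA4EBAA
s_1 = InvRound(s_0, k_4) = 0x9CBA4E
s_2 = InvRound(s_1, k_3) = 0xF739CB
s_3 = InvRound(s_2, k_2) = 0x02AF73
s_4 = InvRound(s_3, k_1) = 0x87E02A
s_5 = InvRound(s_4, k_0) = 0x38B87E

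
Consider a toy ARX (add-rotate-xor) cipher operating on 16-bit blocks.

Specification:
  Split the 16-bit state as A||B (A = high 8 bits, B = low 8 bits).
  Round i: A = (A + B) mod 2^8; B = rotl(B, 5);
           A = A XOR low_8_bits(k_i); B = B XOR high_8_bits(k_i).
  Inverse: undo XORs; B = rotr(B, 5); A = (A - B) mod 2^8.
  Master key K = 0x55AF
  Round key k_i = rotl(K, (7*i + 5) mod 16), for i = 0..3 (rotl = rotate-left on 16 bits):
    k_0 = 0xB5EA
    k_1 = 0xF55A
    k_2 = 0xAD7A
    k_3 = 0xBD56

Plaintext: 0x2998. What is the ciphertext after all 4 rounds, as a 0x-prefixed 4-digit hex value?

0x098C

s_0 = plaintext = 0x2998
s_1 = Round(s_0, k_0) = 0x2BA6
s_2 = Round(s_1, k_1) = 0x8B21
s_3 = Round(s_2, k_2) = 0xD689
s_4 = Round(s_3, k_3) = 0x098C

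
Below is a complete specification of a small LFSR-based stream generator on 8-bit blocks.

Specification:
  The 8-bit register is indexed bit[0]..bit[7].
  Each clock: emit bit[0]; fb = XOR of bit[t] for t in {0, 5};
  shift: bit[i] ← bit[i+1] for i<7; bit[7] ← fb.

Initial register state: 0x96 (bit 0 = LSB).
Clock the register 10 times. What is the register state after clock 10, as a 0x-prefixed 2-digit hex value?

0xA0

reg_0 = 0x96
clock 1: out=0, reg = 0x4B
clock 2: out=1, reg = 0xA5
clock 3: out=1, reg = 0x52
clock 4: out=0, reg = 0x29
clock 5: out=1, reg = 0x14
clock 6: out=0, reg = 0x0A
clock 7: out=0, reg = 0x05
clock 8: out=1, reg = 0x82
clock 9: out=0, reg = 0x41
clock 10: out=1, reg = 0xA0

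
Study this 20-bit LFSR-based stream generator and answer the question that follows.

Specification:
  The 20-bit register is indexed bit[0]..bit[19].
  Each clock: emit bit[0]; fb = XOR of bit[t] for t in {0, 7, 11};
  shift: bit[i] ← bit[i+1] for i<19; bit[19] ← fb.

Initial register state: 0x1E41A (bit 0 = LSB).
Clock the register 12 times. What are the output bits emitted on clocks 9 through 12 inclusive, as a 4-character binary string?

reg_0 = 0x1E41A
clock 1: out=0, reg = 0x0F20D
clock 2: out=1, reg = 0x87906
clock 3: out=0, reg = 0xC3C83
clock 4: out=1, reg = 0xE1E41
clock 5: out=1, reg = 0x70F20
clock 6: out=0, reg = 0xB8790
clock 7: out=0, reg = 0xDC3C8
clock 8: out=0, reg = 0xEE1E4
clock 9: out=0, reg = 0xF70F2
clock 10: out=0, reg = 0xFB879
clock 11: out=1, reg = 0x7DC3C
clock 12: out=0, reg = 0xBEE1E

0010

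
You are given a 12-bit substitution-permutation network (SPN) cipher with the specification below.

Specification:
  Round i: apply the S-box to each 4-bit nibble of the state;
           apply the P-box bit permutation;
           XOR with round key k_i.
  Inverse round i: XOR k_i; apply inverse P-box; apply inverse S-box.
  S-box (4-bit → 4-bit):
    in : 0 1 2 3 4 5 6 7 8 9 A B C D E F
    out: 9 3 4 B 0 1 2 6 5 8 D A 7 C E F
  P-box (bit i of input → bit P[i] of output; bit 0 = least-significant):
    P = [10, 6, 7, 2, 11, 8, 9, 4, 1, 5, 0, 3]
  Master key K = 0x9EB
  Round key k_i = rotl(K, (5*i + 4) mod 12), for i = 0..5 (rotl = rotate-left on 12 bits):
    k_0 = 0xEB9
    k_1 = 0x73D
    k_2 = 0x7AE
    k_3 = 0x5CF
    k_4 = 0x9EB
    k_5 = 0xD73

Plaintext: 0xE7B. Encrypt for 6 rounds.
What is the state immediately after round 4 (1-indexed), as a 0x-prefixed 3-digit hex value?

0xB1D

s_0 = plaintext = 0xE7B
s_1 = Round(s_0, k_0) = 0xDD4
s_2 = Round(s_1, k_1) = 0x524
s_3 = Round(s_2, k_2) = 0x5AC
s_4 = Round(s_3, k_3) = 0xB1D
s_5 = Round(s_4, k_4) = 0x047
s_6 = Round(s_5, k_5) = 0xDB9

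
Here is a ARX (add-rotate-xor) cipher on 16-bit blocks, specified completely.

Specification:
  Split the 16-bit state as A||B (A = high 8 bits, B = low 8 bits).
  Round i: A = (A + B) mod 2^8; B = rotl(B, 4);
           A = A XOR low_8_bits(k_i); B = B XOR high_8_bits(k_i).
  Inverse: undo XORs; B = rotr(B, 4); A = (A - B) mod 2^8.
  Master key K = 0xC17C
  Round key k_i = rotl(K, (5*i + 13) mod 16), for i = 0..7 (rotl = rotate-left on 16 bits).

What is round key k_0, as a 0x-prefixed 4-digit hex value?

0x982F

K = 0xC17C
k_0 = rotl(K, (5*0+13) mod 16) = rotl(K, 13) = 0x982F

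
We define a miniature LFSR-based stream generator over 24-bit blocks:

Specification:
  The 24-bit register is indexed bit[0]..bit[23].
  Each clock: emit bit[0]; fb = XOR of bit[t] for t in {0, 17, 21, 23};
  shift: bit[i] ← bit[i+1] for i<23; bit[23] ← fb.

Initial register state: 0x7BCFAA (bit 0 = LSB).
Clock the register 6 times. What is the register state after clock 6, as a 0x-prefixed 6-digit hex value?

0xB1EF3E

reg_0 = 0x7BCFAA
clock 1: out=0, reg = 0x3DE7D5
clock 2: out=1, reg = 0x1EF3EA
clock 3: out=0, reg = 0x8F79F5
clock 4: out=1, reg = 0xC7BCFA
clock 5: out=0, reg = 0x63DE7D
clock 6: out=1, reg = 0xB1EF3E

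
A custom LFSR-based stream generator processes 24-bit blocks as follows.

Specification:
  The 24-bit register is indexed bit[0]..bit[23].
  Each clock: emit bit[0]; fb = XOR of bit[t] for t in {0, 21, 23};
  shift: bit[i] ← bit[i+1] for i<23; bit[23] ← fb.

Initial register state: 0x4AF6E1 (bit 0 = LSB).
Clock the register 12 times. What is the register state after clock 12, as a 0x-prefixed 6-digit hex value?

0x2194AF

reg_0 = 0x4AF6E1
clock 1: out=1, reg = 0xA57B70
clock 2: out=0, reg = 0x52BDB8
clock 3: out=0, reg = 0x295EDC
clock 4: out=0, reg = 0x94AF6E
clock 5: out=0, reg = 0xCA57B7
clock 6: out=1, reg = 0x652BDB
clock 7: out=1, reg = 0x3295ED
clock 8: out=1, reg = 0x194AF6
clock 9: out=0, reg = 0x0CA57B
clock 10: out=1, reg = 0x8652BD
clock 11: out=1, reg = 0x43295E
clock 12: out=0, reg = 0x2194AF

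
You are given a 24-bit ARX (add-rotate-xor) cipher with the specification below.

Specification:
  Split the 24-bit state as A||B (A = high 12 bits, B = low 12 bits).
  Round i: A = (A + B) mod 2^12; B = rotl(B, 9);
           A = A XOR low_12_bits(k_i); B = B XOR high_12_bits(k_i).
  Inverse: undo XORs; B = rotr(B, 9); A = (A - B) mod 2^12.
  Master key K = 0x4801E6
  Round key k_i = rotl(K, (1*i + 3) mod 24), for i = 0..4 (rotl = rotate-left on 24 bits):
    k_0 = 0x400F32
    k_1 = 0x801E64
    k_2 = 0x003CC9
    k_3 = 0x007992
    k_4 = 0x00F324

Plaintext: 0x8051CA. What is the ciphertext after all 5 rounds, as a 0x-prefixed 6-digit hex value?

0xFD1EFA

s_0 = plaintext = 0x8051CA
s_1 = Round(s_0, k_0) = 0x6FD039
s_2 = Round(s_1, k_1) = 0x952A06
s_3 = Round(s_2, k_2) = 0xF91D43
s_4 = Round(s_3, k_3) = 0x5467AF
s_5 = Round(s_4, k_4) = 0xFD1EFA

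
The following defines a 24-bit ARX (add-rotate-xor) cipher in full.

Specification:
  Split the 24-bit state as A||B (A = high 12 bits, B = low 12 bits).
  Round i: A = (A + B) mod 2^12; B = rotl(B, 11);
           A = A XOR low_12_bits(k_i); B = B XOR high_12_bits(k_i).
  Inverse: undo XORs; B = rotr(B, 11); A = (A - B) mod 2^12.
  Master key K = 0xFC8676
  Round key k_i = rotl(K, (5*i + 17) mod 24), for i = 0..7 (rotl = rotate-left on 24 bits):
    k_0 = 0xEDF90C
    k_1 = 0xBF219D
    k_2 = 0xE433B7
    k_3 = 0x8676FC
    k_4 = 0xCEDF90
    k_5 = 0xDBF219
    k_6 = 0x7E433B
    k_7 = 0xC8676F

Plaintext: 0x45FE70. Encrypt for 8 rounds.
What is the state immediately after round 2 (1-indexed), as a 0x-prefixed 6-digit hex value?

0x437701

s_0 = plaintext = 0x45FE70
s_1 = Round(s_0, k_0) = 0xBC39E7
s_2 = Round(s_1, k_1) = 0x437701
s_3 = Round(s_2, k_2) = 0x88F5C3
s_4 = Round(s_3, k_3) = 0x8AE286
s_5 = Round(s_4, k_4) = 0x4A4DAE
s_6 = Round(s_5, k_5) = 0x04BB68
s_7 = Round(s_6, k_6) = 0x888250
s_8 = Round(s_7, k_7) = 0xDB7DAE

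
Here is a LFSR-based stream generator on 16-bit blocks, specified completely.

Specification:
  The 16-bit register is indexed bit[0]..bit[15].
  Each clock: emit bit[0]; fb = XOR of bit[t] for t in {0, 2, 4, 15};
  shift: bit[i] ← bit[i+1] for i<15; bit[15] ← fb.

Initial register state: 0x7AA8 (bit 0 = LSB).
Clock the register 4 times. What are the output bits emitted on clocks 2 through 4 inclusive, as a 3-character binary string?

reg_0 = 0x7AA8
clock 1: out=0, reg = 0x3D54
clock 2: out=0, reg = 0x1EAA
clock 3: out=0, reg = 0x0F55
clock 4: out=1, reg = 0x87AA

001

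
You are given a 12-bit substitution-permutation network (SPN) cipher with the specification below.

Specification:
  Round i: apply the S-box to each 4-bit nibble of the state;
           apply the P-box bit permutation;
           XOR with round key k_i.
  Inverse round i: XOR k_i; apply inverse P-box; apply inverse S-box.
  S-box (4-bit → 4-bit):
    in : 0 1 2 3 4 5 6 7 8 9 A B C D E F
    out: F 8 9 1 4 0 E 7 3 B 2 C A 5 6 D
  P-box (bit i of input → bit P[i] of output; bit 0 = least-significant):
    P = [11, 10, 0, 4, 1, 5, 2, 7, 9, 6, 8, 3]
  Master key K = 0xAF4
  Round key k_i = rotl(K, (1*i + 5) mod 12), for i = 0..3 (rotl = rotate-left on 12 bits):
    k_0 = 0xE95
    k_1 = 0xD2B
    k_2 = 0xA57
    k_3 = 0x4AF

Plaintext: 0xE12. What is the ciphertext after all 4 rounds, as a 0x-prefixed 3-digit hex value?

0xE9F

s_0 = plaintext = 0xE12
s_1 = Round(s_0, k_0) = 0x745
s_2 = Round(s_1, k_1) = 0xE6F
s_3 = Round(s_2, k_2) = 0x3A2
s_4 = Round(s_3, k_3) = 0xE9F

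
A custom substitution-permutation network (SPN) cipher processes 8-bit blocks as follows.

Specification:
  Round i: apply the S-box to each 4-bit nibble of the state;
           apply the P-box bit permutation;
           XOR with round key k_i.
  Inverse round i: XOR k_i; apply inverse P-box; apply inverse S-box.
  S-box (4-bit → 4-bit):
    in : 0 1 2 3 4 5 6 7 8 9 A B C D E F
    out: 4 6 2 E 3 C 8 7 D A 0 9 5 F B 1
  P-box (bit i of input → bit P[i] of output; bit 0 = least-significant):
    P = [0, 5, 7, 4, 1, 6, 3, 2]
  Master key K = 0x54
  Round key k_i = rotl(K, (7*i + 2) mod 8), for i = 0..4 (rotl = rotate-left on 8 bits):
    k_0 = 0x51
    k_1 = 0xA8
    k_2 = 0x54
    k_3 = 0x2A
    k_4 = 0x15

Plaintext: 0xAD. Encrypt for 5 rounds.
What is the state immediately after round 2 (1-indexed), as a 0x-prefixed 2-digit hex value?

0x6E

s_0 = plaintext = 0xAD
s_1 = Round(s_0, k_0) = 0xE0
s_2 = Round(s_1, k_1) = 0x6E
s_3 = Round(s_2, k_2) = 0x61
s_4 = Round(s_3, k_3) = 0x8E
s_5 = Round(s_4, k_4) = 0x2A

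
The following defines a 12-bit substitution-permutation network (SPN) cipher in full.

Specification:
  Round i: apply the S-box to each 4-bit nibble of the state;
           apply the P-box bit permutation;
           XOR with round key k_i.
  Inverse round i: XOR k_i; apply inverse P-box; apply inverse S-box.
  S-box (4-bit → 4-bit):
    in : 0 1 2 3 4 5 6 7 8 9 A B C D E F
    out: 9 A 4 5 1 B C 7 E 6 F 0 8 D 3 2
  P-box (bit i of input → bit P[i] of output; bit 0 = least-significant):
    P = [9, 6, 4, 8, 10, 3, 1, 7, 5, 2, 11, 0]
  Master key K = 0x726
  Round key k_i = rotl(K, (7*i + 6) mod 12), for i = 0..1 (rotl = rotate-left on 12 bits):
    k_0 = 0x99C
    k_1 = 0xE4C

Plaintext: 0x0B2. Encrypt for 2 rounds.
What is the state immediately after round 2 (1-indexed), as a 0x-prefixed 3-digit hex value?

s_0 = plaintext = 0x0B2
s_1 = Round(s_0, k_0) = 0x9AD
s_2 = Round(s_1, k_1) = 0x1D2

0x1D2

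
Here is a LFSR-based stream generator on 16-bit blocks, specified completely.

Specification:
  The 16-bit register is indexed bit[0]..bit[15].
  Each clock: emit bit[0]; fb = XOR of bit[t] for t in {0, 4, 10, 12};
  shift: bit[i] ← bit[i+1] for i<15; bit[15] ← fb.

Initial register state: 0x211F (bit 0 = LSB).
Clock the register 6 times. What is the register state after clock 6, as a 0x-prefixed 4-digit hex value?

reg_0 = 0x211F
clock 1: out=1, reg = 0x108F
clock 2: out=1, reg = 0x0847
clock 3: out=1, reg = 0x8423
clock 4: out=1, reg = 0x4211
clock 5: out=1, reg = 0x2108
clock 6: out=0, reg = 0x1084

0x1084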